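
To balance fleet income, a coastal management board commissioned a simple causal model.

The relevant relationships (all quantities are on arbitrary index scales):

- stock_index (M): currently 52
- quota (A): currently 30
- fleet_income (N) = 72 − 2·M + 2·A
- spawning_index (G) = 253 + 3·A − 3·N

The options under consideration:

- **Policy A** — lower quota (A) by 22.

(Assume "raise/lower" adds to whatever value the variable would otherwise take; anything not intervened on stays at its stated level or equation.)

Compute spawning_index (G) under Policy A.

325

Policy A (A − 22):
  M = 52
  A = 30 − 22 = 8
  N = 72 − 2·52 + 2·8 = -16
  G = 253 + 3·8 − 3·(-16) = 325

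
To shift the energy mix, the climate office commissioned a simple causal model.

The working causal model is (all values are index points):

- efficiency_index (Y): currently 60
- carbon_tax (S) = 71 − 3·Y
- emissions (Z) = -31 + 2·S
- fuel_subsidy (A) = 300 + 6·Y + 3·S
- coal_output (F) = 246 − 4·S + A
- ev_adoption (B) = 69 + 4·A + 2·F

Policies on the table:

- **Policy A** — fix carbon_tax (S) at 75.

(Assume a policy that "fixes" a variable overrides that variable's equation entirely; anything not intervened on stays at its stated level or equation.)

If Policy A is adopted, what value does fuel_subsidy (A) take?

885

Policy A (S := 75):
  Y = 60
  S = 75
  A = 300 + 6·60 + 3·75 = 885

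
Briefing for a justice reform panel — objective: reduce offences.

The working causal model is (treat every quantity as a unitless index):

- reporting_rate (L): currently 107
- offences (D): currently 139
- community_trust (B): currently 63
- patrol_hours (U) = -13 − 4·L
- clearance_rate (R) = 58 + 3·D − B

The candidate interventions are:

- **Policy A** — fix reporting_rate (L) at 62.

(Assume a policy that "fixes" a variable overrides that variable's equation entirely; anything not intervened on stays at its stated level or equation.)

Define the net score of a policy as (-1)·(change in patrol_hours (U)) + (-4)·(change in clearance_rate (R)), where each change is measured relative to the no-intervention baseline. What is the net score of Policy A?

-180

Baseline:
  L = 107
  D = 139
  B = 63
  U = -13 − 4·107 = -441
  R = 58 + 3·139 − 63 = 412
Policy A (L := 62):
  L = 62
  D = 139
  B = 63
  U = -13 − 4·62 = -261
  R = 58 + 3·139 − 63 = 412
ΔU = -261 − (-441) = 180; ΔR = 412 − 412 = 0
Score = (-1)·180 + (-4)·0 = -180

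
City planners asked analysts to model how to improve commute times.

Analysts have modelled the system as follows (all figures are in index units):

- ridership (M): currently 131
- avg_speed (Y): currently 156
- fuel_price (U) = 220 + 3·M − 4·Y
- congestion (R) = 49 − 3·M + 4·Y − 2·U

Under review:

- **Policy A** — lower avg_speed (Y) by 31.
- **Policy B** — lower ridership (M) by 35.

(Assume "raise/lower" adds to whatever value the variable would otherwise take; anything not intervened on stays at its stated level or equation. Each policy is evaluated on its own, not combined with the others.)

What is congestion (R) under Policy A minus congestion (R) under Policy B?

Policy A (Y − 31):
  M = 131
  Y = 156 − 31 = 125
  U = 220 + 3·131 − 4·125 = 113
  R = 49 − 3·131 + 4·125 − 2·113 = -70
Policy B (M − 35):
  M = 131 − 35 = 96
  Y = 156
  U = 220 + 3·96 − 4·156 = -116
  R = 49 − 3·96 + 4·156 − 2·(-116) = 617
R: -70 − 617 = -687

-687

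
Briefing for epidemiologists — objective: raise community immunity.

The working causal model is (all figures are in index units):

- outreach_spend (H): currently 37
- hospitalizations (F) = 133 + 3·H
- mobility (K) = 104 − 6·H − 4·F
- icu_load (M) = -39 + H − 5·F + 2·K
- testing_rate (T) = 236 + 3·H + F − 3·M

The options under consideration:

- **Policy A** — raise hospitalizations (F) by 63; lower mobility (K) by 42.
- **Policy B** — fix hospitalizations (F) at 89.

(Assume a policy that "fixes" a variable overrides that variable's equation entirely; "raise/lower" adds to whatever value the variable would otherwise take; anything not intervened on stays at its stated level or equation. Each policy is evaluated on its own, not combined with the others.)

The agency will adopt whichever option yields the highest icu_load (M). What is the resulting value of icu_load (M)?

Policy A (F + 63, K − 42):
  H = 37
  F = 133 + 3·37 (+63 from intervention) = 307
  K = 104 − 6·37 − 4·307 (−42 from intervention) = -1388
  M = -39 + 37 − 5·307 + 2·(-1388) = -4313
Policy B (F := 89):
  H = 37
  F = 89
  K = 104 − 6·37 − 4·89 = -474
  M = -39 + 37 − 5·89 + 2·(-474) = -1395
Comparing — Policy A: M=-4313, Policy B: M=-1395. Highest is -1395 (Policy B).

-1395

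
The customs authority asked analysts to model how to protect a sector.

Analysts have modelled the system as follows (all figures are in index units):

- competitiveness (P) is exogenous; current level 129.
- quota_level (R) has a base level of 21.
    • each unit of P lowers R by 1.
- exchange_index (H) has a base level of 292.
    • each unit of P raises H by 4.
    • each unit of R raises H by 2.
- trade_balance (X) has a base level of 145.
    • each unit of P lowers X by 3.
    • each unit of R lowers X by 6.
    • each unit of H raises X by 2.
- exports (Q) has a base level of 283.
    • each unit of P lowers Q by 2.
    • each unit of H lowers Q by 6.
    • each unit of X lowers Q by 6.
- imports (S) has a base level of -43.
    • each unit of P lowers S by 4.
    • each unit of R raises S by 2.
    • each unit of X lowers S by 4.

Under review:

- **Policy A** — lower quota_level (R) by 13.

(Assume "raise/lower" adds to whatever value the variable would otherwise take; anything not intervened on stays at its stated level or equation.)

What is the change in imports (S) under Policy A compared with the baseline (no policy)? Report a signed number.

-130

Baseline:
  P = 129
  R = 21 − 129 = -108
  H = 292 + 4·129 + 2·(-108) = 592
  X = 145 − 3·129 − 6·(-108) + 2·592 = 1590
  S = -43 − 4·129 + 2·(-108) − 4·1590 = -7135
Policy A (R − 13):
  P = 129
  R = 21 − 129 (−13 from intervention) = -121
  H = 292 + 4·129 + 2·(-121) = 566
  X = 145 − 3·129 − 6·(-121) + 2·566 = 1616
  S = -43 − 4·129 + 2·(-121) − 4·1616 = -7265
Change in S: -7265 − (-7135) = -130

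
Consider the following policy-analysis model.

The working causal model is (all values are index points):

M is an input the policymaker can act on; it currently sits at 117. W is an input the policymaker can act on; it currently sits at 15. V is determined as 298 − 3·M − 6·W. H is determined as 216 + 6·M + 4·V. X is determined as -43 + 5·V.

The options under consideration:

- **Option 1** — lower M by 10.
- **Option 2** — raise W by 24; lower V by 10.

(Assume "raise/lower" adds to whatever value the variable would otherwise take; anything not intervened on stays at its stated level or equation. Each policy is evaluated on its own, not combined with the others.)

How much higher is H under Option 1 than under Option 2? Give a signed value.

Option 1 (M − 10):
  M = 117 − 10 = 107
  W = 15
  V = 298 − 3·107 − 6·15 = -113
  H = 216 + 6·107 + 4·(-113) = 406
Option 2 (W + 24, V − 10):
  M = 117
  W = 15 + 24 = 39
  V = 298 − 3·117 − 6·39 (−10 from intervention) = -297
  H = 216 + 6·117 + 4·(-297) = -270
H: 406 − (-270) = 676

676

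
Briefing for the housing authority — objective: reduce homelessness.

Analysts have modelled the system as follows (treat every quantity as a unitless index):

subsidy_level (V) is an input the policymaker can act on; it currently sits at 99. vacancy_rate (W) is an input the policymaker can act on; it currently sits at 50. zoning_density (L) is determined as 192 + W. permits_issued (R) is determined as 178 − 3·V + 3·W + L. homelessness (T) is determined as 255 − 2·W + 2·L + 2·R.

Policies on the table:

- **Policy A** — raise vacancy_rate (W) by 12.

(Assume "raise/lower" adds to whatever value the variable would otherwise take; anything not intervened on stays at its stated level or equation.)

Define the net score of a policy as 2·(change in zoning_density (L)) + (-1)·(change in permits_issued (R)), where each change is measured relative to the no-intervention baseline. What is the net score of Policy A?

-24

Baseline:
  V = 99
  W = 50
  L = 192 + 50 = 242
  R = 178 − 3·99 + 3·50 + 242 = 273
Policy A (W + 12):
  V = 99
  W = 50 + 12 = 62
  L = 192 + 62 = 254
  R = 178 − 3·99 + 3·62 + 254 = 321
ΔL = 254 − 242 = 12; ΔR = 321 − 273 = 48
Score = 2·12 + (-1)·48 = -24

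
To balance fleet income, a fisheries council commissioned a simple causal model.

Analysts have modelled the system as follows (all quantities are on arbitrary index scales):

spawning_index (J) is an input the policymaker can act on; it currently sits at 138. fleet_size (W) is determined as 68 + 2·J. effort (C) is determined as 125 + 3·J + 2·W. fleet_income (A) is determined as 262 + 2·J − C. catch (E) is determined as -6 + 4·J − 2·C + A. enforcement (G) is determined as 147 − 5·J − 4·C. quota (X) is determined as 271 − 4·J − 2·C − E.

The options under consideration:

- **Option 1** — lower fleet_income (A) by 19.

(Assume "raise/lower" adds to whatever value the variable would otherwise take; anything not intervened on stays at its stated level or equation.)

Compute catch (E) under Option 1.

-2616

Option 1 (A − 19):
  J = 138
  W = 68 + 2·138 = 344
  C = 125 + 3·138 + 2·344 = 1227
  A = 262 + 2·138 − 1227 (−19 from intervention) = -708
  E = -6 + 4·138 − 2·1227 + (-708) = -2616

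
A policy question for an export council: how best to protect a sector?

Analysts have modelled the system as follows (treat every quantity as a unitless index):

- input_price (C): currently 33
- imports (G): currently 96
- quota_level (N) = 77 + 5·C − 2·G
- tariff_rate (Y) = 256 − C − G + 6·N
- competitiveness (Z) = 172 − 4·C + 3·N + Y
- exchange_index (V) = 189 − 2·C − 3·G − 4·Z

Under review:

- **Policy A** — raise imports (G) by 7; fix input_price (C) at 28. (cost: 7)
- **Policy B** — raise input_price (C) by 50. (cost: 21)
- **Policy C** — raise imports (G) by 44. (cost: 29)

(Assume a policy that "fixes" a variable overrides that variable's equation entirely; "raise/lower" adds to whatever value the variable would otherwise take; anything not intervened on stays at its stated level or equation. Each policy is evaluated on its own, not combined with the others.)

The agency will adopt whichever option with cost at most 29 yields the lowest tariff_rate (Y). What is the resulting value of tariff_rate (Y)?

-145

Policy A (G + 7, C := 28):
  C = 28
  G = 96 + 7 = 103
  N = 77 + 5·28 − 2·103 = 11
  Y = 256 − 28 − 103 + 6·11 = 191
Policy B (C + 50):
  C = 33 + 50 = 83
  G = 96
  N = 77 + 5·83 − 2·96 = 300
  Y = 256 − 83 − 96 + 6·300 = 1877
Policy C (G + 44):
  C = 33
  G = 96 + 44 = 140
  N = 77 + 5·33 − 2·140 = -38
  Y = 256 − 33 − 140 + 6·(-38) = -145
Comparing — Policy A: Y=191, Policy B: Y=1877, Policy C: Y=-145. Lowest is -145 (Policy C).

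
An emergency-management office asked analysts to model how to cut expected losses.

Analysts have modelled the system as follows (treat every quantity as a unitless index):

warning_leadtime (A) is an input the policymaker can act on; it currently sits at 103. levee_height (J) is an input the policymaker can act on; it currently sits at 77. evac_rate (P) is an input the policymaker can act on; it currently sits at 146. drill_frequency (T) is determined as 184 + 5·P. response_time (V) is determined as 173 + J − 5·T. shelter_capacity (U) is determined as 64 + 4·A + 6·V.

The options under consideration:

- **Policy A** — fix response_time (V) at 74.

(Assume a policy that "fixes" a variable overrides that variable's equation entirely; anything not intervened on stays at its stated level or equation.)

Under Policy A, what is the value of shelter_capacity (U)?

Policy A (V := 74):
  A = 103
  J = 77
  P = 146
  T = 184 + 5·146 = 914
  V = 74
  U = 64 + 4·103 + 6·74 = 920

920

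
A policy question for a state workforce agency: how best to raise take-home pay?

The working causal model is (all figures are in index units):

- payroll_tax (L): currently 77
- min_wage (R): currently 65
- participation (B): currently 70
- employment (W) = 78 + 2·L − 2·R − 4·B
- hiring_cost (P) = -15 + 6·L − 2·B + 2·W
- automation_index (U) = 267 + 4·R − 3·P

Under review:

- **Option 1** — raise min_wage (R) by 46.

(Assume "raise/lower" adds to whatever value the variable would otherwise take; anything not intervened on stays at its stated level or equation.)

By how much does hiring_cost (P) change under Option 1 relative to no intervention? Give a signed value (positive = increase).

-184

Baseline:
  L = 77
  R = 65
  B = 70
  W = 78 + 2·77 − 2·65 − 4·70 = -178
  P = -15 + 6·77 − 2·70 + 2·(-178) = -49
Option 1 (R + 46):
  L = 77
  R = 65 + 46 = 111
  B = 70
  W = 78 + 2·77 − 2·111 − 4·70 = -270
  P = -15 + 6·77 − 2·70 + 2·(-270) = -233
Change in P: -233 − (-49) = -184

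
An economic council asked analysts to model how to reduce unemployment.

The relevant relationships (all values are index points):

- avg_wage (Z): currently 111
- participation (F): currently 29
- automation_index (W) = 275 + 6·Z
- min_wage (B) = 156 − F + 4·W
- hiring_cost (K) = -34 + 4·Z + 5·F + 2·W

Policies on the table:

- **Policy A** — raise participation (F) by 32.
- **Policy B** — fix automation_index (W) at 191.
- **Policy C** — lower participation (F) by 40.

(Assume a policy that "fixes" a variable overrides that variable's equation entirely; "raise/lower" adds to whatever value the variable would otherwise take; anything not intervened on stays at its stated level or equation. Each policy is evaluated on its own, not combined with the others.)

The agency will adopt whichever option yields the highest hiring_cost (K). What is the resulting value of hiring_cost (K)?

2597

Policy A (F + 32):
  Z = 111
  F = 29 + 32 = 61
  W = 275 + 6·111 = 941
  K = -34 + 4·111 + 5·61 + 2·941 = 2597
Policy B (W := 191):
  Z = 111
  F = 29
  W = 191
  K = -34 + 4·111 + 5·29 + 2·191 = 937
Policy C (F − 40):
  Z = 111
  F = 29 − 40 = -11
  W = 275 + 6·111 = 941
  K = -34 + 4·111 + 5·(-11) + 2·941 = 2237
Comparing — Policy A: K=2597, Policy B: K=937, Policy C: K=2237. Highest is 2597 (Policy A).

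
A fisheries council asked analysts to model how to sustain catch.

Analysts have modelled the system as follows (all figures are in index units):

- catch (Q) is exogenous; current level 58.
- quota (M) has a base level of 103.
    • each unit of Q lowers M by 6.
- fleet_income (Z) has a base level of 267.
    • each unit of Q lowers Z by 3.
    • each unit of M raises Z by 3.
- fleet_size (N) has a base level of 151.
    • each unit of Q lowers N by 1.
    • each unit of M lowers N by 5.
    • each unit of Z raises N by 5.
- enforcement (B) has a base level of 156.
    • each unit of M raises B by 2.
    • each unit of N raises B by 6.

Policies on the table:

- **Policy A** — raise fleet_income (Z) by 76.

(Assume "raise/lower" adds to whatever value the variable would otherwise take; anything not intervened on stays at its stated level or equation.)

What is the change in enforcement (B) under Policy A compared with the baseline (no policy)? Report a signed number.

2280

Baseline:
  Q = 58
  M = 103 − 6·58 = -245
  Z = 267 − 3·58 + 3·(-245) = -642
  N = 151 − 58 − 5·(-245) + 5·(-642) = -1892
  B = 156 + 2·(-245) + 6·(-1892) = -11686
Policy A (Z + 76):
  Q = 58
  M = 103 − 6·58 = -245
  Z = 267 − 3·58 + 3·(-245) (+76 from intervention) = -566
  N = 151 − 58 − 5·(-245) + 5·(-566) = -1512
  B = 156 + 2·(-245) + 6·(-1512) = -9406
Change in B: -9406 − (-11686) = 2280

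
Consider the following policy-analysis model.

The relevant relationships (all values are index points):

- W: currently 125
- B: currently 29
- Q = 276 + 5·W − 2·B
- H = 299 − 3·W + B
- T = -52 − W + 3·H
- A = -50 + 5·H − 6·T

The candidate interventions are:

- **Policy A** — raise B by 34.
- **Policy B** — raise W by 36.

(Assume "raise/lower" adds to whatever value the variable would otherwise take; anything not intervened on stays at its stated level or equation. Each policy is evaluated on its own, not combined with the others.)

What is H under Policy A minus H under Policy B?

Policy A (B + 34):
  W = 125
  B = 29 + 34 = 63
  H = 299 − 3·125 + 63 = -13
Policy B (W + 36):
  W = 125 + 36 = 161
  B = 29
  H = 299 − 3·161 + 29 = -155
H: -13 − (-155) = 142

142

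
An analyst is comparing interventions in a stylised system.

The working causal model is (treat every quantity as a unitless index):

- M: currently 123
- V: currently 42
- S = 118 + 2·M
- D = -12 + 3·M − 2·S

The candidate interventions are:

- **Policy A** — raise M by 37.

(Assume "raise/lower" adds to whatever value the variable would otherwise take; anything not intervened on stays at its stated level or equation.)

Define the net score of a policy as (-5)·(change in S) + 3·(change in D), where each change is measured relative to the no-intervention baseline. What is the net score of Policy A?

-481

Baseline:
  M = 123
  S = 118 + 2·123 = 364
  D = -12 + 3·123 − 2·364 = -371
Policy A (M + 37):
  M = 123 + 37 = 160
  S = 118 + 2·160 = 438
  D = -12 + 3·160 − 2·438 = -408
ΔS = 438 − 364 = 74; ΔD = -408 − (-371) = -37
Score = (-5)·74 + 3·(-37) = -481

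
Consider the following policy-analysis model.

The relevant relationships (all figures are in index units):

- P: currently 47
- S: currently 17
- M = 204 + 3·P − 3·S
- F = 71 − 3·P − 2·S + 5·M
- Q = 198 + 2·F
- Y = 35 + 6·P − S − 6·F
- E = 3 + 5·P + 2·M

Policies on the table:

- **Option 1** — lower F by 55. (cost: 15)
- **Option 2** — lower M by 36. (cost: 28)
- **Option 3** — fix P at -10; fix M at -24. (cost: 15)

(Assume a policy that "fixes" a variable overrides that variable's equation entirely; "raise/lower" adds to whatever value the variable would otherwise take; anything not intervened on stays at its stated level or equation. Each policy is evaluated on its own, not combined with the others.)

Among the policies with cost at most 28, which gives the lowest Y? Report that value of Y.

-7566

Option 1 (F − 55):
  P = 47
  S = 17
  M = 204 + 3·47 − 3·17 = 294
  F = 71 − 3·47 − 2·17 + 5·294 (−55 from intervention) = 1311
  Y = 35 + 6·47 − 17 − 6·1311 = -7566
Option 2 (M − 36):
  P = 47
  S = 17
  M = 204 + 3·47 − 3·17 (−36 from intervention) = 258
  F = 71 − 3·47 − 2·17 + 5·258 = 1186
  Y = 35 + 6·47 − 17 − 6·1186 = -6816
Option 3 (P := -10, M := -24):
  P = -10
  S = 17
  M = -24
  F = 71 − 3·(-10) − 2·17 + 5·(-24) = -53
  Y = 35 + 6·(-10) − 17 − 6·(-53) = 276
Comparing — Option 1: Y=-7566, Option 2: Y=-6816, Option 3: Y=276. Lowest is -7566 (Option 1).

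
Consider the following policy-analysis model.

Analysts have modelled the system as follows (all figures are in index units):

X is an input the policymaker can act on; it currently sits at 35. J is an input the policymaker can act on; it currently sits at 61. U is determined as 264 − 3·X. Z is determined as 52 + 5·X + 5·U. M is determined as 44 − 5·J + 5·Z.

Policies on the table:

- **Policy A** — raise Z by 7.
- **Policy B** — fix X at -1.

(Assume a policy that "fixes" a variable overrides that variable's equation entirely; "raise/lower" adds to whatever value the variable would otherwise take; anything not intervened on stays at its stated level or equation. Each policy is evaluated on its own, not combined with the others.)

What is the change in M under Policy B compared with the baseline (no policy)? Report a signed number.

Baseline:
  X = 35
  J = 61
  U = 264 − 3·35 = 159
  Z = 52 + 5·35 + 5·159 = 1022
  M = 44 − 5·61 + 5·1022 = 4849
Policy B (X := -1):
  X = -1
  J = 61
  U = 264 − 3·(-1) = 267
  Z = 52 + 5·(-1) + 5·267 = 1382
  M = 44 − 5·61 + 5·1382 = 6649
Change in M: 6649 − 4849 = 1800

1800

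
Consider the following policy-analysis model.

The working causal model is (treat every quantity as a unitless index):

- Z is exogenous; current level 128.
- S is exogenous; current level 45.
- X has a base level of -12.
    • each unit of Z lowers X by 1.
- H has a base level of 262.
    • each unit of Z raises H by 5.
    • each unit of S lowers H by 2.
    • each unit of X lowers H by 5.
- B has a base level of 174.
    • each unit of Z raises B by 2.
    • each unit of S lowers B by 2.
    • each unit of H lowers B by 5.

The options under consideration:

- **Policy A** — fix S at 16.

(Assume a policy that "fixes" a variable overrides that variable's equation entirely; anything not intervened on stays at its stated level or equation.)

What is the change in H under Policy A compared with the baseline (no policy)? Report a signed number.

58

Baseline:
  Z = 128
  S = 45
  X = -12 − 128 = -140
  H = 262 + 5·128 − 2·45 − 5·(-140) = 1512
Policy A (S := 16):
  Z = 128
  S = 16
  X = -12 − 128 = -140
  H = 262 + 5·128 − 2·16 − 5·(-140) = 1570
Change in H: 1570 − 1512 = 58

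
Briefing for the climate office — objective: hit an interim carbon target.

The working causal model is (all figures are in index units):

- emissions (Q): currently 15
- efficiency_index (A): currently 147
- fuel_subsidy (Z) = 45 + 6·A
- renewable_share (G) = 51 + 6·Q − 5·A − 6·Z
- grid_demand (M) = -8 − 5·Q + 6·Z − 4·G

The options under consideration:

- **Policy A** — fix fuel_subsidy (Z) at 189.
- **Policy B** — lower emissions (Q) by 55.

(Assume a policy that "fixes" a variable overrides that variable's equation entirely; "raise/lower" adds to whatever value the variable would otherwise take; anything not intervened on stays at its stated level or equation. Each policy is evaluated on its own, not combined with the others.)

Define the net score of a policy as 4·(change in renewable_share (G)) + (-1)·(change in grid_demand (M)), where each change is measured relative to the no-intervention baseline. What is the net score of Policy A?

Baseline:
  Q = 15
  A = 147
  Z = 45 + 6·147 = 927
  G = 51 + 6·15 − 5·147 − 6·927 = -6156
  M = -8 − 5·15 + 6·927 − 4·(-6156) = 30103
Policy A (Z := 189):
  Q = 15
  A = 147
  Z = 189
  G = 51 + 6·15 − 5·147 − 6·189 = -1728
  M = -8 − 5·15 + 6·189 − 4·(-1728) = 7963
ΔG = -1728 − (-6156) = 4428; ΔM = 7963 − 30103 = -22140
Score = 4·4428 + (-1)·(-22140) = 39852

39852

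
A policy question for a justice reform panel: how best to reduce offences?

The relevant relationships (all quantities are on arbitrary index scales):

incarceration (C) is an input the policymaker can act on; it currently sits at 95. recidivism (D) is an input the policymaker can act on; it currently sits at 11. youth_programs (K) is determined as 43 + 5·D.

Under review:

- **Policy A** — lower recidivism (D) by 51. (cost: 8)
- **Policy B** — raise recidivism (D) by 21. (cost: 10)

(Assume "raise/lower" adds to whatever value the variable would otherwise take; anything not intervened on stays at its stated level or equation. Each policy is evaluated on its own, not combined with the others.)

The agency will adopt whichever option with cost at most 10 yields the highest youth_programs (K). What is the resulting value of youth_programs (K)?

Policy A (D − 51):
  D = 11 − 51 = -40
  K = 43 + 5·(-40) = -157
Policy B (D + 21):
  D = 11 + 21 = 32
  K = 43 + 5·32 = 203
Comparing — Policy A: K=-157, Policy B: K=203. Highest is 203 (Policy B).

203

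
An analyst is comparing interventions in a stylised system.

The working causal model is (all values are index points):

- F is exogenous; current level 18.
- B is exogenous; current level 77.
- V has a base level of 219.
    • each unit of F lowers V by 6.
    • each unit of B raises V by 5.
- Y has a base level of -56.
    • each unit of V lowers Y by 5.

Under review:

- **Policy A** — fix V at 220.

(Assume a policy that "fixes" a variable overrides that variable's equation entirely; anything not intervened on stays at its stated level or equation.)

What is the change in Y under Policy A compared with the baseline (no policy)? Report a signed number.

1380

Baseline:
  F = 18
  B = 77
  V = 219 − 6·18 + 5·77 = 496
  Y = -56 − 5·496 = -2536
Policy A (V := 220):
  F = 18
  B = 77
  V = 220
  Y = -56 − 5·220 = -1156
Change in Y: -1156 − (-2536) = 1380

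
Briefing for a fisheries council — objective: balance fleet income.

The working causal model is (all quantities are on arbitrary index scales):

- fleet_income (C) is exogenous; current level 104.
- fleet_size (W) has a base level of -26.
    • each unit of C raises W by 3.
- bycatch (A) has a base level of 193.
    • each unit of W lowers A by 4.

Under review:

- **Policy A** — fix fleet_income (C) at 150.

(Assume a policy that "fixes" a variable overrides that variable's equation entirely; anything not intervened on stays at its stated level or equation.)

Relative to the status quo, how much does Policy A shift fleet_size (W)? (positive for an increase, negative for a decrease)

Baseline:
  C = 104
  W = -26 + 3·104 = 286
Policy A (C := 150):
  C = 150
  W = -26 + 3·150 = 424
Change in W: 424 − 286 = 138

138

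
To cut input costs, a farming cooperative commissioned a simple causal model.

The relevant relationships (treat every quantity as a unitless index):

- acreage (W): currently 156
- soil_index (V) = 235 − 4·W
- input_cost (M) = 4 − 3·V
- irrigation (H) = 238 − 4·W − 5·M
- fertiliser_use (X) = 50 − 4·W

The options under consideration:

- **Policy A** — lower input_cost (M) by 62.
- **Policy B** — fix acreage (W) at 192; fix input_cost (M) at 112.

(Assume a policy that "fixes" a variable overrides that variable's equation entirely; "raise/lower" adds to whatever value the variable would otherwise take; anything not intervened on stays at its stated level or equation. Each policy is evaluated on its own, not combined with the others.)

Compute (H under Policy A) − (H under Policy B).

-4841

Policy A (M − 62):
  W = 156
  V = 235 − 4·156 = -389
  M = 4 − 3·(-389) (−62 from intervention) = 1109
  H = 238 − 4·156 − 5·1109 = -5931
Policy B (W := 192, M := 112):
  W = 192
  V = 235 − 4·192 = -533
  M = 112
  H = 238 − 4·192 − 5·112 = -1090
H: -5931 − (-1090) = -4841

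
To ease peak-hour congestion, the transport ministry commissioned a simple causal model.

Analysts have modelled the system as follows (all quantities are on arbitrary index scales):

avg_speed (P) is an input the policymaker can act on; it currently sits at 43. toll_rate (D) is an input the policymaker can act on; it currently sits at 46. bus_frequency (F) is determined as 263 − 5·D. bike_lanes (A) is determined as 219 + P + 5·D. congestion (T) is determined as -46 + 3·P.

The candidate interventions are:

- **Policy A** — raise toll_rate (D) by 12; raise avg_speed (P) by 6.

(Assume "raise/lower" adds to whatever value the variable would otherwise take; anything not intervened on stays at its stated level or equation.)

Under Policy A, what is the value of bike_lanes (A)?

Policy A (D + 12, P + 6):
  P = 43 + 6 = 49
  D = 46 + 12 = 58
  A = 219 + 49 + 5·58 = 558

558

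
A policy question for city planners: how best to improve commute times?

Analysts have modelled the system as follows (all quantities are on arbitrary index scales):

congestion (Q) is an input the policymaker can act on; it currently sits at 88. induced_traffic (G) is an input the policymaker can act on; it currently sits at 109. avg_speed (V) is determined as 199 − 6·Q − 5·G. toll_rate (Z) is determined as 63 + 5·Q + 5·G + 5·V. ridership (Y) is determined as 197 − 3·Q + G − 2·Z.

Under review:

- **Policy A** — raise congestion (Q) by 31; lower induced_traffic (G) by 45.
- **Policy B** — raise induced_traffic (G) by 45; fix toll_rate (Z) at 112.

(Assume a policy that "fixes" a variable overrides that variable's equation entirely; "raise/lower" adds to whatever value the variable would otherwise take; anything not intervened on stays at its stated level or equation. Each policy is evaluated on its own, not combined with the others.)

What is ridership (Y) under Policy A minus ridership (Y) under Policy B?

Policy A (Q + 31, G − 45):
  Q = 88 + 31 = 119
  G = 109 − 45 = 64
  V = 199 − 6·119 − 5·64 = -835
  Z = 63 + 5·119 + 5·64 + 5·(-835) = -3197
  Y = 197 − 3·119 + 64 − 2·(-3197) = 6298
Policy B (G + 45, Z := 112):
  Q = 88
  G = 109 + 45 = 154
  V = 199 − 6·88 − 5·154 = -1099
  Z = 112
  Y = 197 − 3·88 + 154 − 2·112 = -137
Y: 6298 − (-137) = 6435

6435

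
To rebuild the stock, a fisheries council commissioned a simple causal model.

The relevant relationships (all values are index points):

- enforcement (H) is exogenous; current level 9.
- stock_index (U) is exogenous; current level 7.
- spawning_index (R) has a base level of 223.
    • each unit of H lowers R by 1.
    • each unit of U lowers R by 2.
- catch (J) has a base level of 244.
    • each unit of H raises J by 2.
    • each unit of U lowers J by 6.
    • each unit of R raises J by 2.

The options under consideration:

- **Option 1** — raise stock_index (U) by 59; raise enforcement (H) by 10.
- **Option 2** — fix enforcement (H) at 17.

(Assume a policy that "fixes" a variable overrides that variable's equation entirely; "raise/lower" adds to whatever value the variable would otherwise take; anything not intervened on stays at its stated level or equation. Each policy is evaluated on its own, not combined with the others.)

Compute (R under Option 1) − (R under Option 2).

-120

Option 1 (U + 59, H + 10):
  H = 9 + 10 = 19
  U = 7 + 59 = 66
  R = 223 − 19 − 2·66 = 72
Option 2 (H := 17):
  H = 17
  U = 7
  R = 223 − 17 − 2·7 = 192
R: 72 − 192 = -120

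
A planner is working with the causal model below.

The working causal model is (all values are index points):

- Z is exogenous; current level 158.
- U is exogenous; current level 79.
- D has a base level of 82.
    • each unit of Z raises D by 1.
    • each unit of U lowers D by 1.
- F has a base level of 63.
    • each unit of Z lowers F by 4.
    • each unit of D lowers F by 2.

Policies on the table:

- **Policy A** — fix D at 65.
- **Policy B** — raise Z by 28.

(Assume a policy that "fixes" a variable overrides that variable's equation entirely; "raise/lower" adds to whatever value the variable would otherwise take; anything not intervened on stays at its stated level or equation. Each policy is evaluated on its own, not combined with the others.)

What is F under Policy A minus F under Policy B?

Policy A (D := 65):
  Z = 158
  U = 79
  D = 65
  F = 63 − 4·158 − 2·65 = -699
Policy B (Z + 28):
  Z = 158 + 28 = 186
  U = 79
  D = 82 + 186 − 79 = 189
  F = 63 − 4·186 − 2·189 = -1059
F: -699 − (-1059) = 360

360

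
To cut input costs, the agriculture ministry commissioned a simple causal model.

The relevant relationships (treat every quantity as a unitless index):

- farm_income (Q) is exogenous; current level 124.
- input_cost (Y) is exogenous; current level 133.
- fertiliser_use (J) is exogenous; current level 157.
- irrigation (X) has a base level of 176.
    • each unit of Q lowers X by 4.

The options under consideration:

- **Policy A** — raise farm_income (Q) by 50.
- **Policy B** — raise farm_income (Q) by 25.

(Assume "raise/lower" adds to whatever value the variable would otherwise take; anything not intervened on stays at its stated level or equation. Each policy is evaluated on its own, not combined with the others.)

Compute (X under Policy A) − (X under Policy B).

-100

Policy A (Q + 50):
  Q = 124 + 50 = 174
  X = 176 − 4·174 = -520
Policy B (Q + 25):
  Q = 124 + 25 = 149
  X = 176 − 4·149 = -420
X: -520 − (-420) = -100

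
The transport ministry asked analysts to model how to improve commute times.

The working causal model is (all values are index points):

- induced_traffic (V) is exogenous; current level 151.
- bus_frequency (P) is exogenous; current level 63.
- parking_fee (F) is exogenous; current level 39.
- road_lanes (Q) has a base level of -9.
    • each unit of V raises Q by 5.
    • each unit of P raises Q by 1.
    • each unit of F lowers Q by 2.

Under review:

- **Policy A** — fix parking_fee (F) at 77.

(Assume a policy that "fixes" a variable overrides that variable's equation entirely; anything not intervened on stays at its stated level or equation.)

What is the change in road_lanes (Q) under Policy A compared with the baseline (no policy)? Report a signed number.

Baseline:
  V = 151
  P = 63
  F = 39
  Q = -9 + 5·151 + 63 − 2·39 = 731
Policy A (F := 77):
  V = 151
  P = 63
  F = 77
  Q = -9 + 5·151 + 63 − 2·77 = 655
Change in Q: 655 − 731 = -76

-76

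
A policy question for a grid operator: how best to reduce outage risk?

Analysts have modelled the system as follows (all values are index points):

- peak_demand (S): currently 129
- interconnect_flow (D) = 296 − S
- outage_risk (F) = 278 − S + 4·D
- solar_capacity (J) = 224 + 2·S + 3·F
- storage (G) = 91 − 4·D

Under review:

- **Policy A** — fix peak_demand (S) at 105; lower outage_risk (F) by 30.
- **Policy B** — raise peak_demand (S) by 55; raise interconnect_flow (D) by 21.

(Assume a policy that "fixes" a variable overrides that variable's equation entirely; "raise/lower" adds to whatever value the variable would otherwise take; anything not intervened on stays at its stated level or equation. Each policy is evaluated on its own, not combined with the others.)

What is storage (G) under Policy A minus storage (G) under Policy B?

-232

Policy A (S := 105, F − 30):
  S = 105
  D = 296 − 105 = 191
  G = 91 − 4·191 = -673
Policy B (S + 55, D + 21):
  S = 129 + 55 = 184
  D = 296 − 184 (+21 from intervention) = 133
  G = 91 − 4·133 = -441
G: -673 − (-441) = -232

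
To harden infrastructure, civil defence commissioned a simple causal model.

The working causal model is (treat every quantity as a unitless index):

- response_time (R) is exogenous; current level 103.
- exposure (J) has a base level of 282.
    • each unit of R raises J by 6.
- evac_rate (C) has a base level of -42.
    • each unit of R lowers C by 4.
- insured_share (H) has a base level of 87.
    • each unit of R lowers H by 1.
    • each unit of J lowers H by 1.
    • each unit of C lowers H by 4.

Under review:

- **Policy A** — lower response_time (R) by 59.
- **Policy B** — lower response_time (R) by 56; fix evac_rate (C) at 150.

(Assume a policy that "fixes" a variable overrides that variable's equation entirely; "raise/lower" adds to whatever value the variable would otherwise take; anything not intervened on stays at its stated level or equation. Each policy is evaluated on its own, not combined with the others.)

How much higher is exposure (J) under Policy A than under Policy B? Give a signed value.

Policy A (R − 59):
  R = 103 − 59 = 44
  J = 282 + 6·44 = 546
Policy B (R − 56, C := 150):
  R = 103 − 56 = 47
  J = 282 + 6·47 = 564
J: 546 − 564 = -18

-18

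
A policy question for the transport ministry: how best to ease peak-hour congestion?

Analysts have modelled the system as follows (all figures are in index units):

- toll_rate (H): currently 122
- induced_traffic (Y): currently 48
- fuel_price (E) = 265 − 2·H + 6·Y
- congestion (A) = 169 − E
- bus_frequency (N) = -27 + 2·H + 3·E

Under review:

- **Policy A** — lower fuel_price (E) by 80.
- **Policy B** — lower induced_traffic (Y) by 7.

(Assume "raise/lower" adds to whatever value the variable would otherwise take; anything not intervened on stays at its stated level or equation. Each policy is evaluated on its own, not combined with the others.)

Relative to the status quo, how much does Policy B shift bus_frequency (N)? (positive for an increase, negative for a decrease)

-126

Baseline:
  H = 122
  Y = 48
  E = 265 − 2·122 + 6·48 = 309
  N = -27 + 2·122 + 3·309 = 1144
Policy B (Y − 7):
  H = 122
  Y = 48 − 7 = 41
  E = 265 − 2·122 + 6·41 = 267
  N = -27 + 2·122 + 3·267 = 1018
Change in N: 1018 − 1144 = -126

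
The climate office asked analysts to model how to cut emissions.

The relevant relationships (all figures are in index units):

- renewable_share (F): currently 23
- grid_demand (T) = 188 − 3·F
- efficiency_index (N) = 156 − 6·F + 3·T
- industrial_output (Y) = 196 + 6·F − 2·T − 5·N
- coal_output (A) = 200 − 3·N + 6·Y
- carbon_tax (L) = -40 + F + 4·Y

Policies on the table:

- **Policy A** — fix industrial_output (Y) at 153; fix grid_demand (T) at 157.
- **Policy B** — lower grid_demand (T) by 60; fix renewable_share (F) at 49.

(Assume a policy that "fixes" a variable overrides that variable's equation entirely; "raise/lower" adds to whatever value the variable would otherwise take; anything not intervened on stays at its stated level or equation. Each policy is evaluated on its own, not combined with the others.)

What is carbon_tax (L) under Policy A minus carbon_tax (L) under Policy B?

Policy A (Y := 153, T := 157):
  F = 23
  T = 157
  N = 156 − 6·23 + 3·157 = 489
  Y = 153
  L = -40 + 23 + 4·153 = 595
Policy B (T − 60, F := 49):
  F = 49
  T = 188 − 3·49 (−60 from intervention) = -19
  N = 156 − 6·49 + 3·(-19) = -195
  Y = 196 + 6·49 − 2·(-19) − 5·(-195) = 1503
  L = -40 + 49 + 4·1503 = 6021
L: 595 − 6021 = -5426

-5426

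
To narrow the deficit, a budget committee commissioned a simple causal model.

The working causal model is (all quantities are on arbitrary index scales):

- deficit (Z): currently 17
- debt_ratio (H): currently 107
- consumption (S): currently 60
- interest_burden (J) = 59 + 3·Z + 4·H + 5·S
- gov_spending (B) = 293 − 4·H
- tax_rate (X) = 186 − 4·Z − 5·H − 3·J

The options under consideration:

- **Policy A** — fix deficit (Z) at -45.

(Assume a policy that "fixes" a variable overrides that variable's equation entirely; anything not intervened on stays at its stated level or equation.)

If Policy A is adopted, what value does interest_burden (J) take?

Policy A (Z := -45):
  Z = -45
  H = 107
  S = 60
  J = 59 + 3·(-45) + 4·107 + 5·60 = 652

652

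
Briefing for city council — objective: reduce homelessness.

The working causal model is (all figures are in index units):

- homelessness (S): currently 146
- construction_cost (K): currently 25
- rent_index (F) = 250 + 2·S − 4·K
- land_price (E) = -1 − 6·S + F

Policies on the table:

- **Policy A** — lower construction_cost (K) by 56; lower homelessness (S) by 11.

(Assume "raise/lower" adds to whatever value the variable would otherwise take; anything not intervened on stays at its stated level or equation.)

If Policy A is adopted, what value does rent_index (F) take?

Policy A (K − 56, S − 11):
  S = 146 − 11 = 135
  K = 25 − 56 = -31
  F = 250 + 2·135 − 4·(-31) = 644

644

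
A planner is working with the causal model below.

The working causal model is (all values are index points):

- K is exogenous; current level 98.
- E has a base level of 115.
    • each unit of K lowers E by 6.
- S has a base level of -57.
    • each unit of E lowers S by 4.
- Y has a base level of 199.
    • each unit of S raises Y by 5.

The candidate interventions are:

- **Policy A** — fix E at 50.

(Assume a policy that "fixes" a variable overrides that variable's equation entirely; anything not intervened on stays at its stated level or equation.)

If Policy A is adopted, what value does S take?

Policy A (E := 50):
  K = 98
  E = 50
  S = -57 − 4·50 = -257

-257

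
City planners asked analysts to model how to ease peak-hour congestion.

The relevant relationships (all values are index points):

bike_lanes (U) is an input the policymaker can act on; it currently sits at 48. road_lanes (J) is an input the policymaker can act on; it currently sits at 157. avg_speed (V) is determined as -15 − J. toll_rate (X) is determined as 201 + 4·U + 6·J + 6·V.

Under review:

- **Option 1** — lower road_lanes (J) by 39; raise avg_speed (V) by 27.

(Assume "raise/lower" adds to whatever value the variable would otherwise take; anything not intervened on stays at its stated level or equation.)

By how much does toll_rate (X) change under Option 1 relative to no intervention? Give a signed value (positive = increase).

162

Baseline:
  U = 48
  J = 157
  V = -15 − 157 = -172
  X = 201 + 4·48 + 6·157 + 6·(-172) = 303
Option 1 (J − 39, V + 27):
  U = 48
  J = 157 − 39 = 118
  V = -15 − 118 (+27 from intervention) = -106
  X = 201 + 4·48 + 6·118 + 6·(-106) = 465
Change in X: 465 − 303 = 162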